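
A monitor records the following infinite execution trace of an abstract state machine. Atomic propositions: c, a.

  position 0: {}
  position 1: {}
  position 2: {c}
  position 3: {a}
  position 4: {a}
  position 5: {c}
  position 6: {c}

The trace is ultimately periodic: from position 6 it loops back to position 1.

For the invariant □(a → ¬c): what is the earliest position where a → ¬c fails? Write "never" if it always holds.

never

a → ¬c holds at every position 0..6, and those are all the positions the trace ever visits, so the invariant □(a → ¬c) is never violated.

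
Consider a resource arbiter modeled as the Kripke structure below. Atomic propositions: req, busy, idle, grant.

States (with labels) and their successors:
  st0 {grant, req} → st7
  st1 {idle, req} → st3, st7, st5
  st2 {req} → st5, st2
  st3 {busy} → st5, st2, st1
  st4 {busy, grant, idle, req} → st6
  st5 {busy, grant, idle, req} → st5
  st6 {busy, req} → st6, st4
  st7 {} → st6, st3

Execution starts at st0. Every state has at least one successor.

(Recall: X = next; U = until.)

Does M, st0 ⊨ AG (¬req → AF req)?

Satisfied

States satisfying ¬req → AF req: {st0, st1, st2, st3, st4, st5, st6, st7}.
States satisfying AG (¬req → AF req): {st0, st1, st2, st3, st4, st5, st6, st7}.
Every state reachable from st0 satisfies ¬req → AF req.
st0 ∈ Sat(AG (¬req → AF req)).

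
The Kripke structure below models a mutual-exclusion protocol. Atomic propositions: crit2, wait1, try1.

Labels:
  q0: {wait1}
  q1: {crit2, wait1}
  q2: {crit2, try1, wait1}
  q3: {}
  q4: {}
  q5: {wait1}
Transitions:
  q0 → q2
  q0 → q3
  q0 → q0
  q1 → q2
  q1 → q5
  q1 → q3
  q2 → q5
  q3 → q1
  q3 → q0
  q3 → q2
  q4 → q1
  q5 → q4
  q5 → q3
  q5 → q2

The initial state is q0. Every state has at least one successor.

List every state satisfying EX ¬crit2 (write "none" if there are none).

States satisfying ¬crit2: {q0, q3, q4, q5}.
States satisfying EX ¬crit2: {q0, q1, q2, q3, q5}.

{q0, q1, q2, q3, q5}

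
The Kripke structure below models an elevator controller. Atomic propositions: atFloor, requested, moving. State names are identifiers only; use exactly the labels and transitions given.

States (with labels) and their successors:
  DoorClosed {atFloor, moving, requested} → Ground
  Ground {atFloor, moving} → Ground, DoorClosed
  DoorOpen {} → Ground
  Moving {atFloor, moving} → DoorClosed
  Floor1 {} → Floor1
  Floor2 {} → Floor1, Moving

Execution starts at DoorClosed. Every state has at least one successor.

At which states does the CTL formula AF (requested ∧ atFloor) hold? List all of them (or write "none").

{DoorClosed, Moving}

States satisfying requested ∧ atFloor: {DoorClosed}.
States satisfying AF (requested ∧ atFloor): {DoorClosed, Moving}.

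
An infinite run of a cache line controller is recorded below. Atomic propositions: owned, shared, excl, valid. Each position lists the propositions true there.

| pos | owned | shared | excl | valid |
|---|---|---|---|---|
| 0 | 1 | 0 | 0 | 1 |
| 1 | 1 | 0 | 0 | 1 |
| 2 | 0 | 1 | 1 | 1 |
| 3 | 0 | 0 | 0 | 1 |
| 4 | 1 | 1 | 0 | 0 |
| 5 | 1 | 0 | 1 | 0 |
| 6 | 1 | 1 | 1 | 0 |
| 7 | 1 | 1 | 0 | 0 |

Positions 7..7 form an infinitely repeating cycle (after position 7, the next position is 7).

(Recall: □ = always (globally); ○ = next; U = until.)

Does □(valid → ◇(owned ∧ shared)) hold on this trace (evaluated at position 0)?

valid → ◇(owned ∧ shared) holds at every position 0..7, and those are all positions ever visited, so □(valid → ◇(owned ∧ shared)) holds.
Positions where valid holds: 0, 1, 2, 3.
Check ◇(owned ∧ shared) at each: 0→ok, 1→ok, 2→ok, 3→ok.

Yes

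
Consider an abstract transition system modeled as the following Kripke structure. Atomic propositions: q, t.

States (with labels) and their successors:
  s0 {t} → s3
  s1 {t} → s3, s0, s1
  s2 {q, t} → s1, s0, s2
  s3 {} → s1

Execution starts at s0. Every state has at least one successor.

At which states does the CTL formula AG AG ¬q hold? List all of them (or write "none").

States satisfying AG ¬q: {s0, s1, s3}.
States satisfying AG AG ¬q: {s0, s1, s3}.

{s0, s1, s3}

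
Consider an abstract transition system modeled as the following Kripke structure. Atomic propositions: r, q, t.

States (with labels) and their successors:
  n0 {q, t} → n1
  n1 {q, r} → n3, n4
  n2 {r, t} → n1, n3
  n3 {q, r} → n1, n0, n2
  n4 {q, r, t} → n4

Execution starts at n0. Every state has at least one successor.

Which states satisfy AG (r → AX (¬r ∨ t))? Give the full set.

{n4}

States satisfying r → AX (¬r ∨ t): {n0, n4}.
States satisfying AG (r → AX (¬r ∨ t)): {n4}.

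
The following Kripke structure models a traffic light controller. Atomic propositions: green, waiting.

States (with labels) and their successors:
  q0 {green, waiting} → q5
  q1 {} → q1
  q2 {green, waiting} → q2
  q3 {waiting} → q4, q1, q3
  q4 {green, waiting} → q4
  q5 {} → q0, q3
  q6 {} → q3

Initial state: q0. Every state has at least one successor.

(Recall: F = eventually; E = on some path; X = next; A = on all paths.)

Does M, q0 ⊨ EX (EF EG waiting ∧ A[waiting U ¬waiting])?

States satisfying EF EG waiting ∧ A[waiting U ¬waiting]: {q0, q5, q6}.
States satisfying EX (EF EG waiting ∧ A[waiting U ¬waiting]): {q0, q5}.
q0 ∈ Sat(EX (EF EG waiting ∧ A[waiting U ¬waiting])).

Holds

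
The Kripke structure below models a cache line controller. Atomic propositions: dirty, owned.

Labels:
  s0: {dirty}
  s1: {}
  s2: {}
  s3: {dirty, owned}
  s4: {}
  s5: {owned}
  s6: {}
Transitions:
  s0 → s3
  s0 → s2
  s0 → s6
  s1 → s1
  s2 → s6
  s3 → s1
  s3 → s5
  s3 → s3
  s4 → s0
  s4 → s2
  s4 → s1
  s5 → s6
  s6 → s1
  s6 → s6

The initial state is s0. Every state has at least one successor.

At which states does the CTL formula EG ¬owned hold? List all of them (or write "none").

{s0, s1, s2, s4, s6}

States satisfying ¬owned: {s0, s1, s2, s4, s6}.
States satisfying EG ¬owned: {s0, s1, s2, s4, s6}.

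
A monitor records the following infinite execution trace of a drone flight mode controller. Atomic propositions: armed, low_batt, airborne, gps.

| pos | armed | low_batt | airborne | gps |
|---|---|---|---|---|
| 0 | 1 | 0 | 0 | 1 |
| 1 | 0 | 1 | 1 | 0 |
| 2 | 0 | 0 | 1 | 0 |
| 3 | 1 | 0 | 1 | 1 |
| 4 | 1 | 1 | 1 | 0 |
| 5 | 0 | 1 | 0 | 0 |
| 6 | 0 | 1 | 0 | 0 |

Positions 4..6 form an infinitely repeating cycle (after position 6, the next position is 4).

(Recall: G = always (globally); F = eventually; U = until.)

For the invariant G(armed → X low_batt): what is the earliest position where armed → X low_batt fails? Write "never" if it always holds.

armed → X low_batt holds at every position 0..6, and those are all the positions the trace ever visits, so the invariant G(armed → X low_batt) is never violated.

never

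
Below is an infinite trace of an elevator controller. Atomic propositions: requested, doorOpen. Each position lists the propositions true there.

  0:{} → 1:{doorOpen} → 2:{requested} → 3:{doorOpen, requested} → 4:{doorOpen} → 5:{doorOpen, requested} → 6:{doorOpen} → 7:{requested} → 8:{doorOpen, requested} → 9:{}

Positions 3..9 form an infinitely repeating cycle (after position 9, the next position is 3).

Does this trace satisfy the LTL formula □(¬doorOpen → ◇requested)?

¬doorOpen → ◇requested holds at every position 0..9, and those are all positions ever visited, so □(¬doorOpen → ◇requested) holds.
Positions where ¬doorOpen holds: 0, 2, 7, 9.
Check ◇requested at each: 0→ok, 2→ok, 7→ok, 9→ok.

Yes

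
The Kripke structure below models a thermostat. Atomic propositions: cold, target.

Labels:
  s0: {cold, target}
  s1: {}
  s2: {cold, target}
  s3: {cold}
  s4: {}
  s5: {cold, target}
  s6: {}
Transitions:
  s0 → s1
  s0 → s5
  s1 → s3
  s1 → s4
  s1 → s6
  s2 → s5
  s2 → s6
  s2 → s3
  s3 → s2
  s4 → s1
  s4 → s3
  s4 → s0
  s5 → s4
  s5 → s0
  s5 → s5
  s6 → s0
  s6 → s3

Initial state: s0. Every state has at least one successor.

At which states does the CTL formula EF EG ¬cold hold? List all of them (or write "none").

States satisfying EG ¬cold: {s1, s4}.
States satisfying EF EG ¬cold: {s0, s1, s2, s3, s4, s5, s6}.

{s0, s1, s2, s3, s4, s5, s6}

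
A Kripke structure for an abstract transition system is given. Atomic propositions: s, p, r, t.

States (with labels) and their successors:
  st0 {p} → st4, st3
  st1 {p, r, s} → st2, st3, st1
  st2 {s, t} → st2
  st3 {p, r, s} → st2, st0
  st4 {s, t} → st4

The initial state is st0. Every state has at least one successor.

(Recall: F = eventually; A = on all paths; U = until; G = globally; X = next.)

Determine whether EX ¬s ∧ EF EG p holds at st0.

Violated

States satisfying ¬s: {st0}.
States satisfying EX ¬s: {st3}.
States satisfying EG p: {st0, st1, st3}.
States satisfying EF EG p: {st0, st1, st3}.
States satisfying EX ¬s ∧ EF EG p: {st3}.
st0 ∉ Sat(EX ¬s ∧ EF EG p).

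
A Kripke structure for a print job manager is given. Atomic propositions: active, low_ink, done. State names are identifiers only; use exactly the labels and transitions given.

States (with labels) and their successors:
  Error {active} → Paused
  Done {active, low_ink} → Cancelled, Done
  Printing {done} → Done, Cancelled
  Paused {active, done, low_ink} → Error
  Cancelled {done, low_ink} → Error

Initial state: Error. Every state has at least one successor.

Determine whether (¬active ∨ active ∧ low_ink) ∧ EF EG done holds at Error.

No

States satisfying ¬active: {Printing, Cancelled}.
States satisfying active ∧ low_ink: {Done, Paused}.
States satisfying ¬active ∨ active ∧ low_ink: {Done, Printing, Paused, Cancelled}.
States satisfying EG done: ∅.
States satisfying EF EG done: ∅.
States satisfying (¬active ∨ active ∧ low_ink) ∧ EF EG done: ∅.
Error ∉ Sat((¬active ∨ active ∧ low_ink) ∧ EF EG done).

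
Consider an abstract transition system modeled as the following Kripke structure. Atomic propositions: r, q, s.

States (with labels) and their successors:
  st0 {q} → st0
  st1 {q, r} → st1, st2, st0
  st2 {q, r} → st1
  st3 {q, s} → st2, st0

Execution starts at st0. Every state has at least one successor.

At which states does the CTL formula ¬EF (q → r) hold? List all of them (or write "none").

{st0}

States satisfying q → r: {st1, st2}.
States satisfying EF (q → r): {st1, st2, st3}.
States satisfying ¬EF (q → r): {st0}.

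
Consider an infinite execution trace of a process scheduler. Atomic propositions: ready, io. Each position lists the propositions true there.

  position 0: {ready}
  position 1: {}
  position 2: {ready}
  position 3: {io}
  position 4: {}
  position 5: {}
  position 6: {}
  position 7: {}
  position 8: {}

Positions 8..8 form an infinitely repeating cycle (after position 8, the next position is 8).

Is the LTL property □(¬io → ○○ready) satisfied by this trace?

No

¬io → ○○ready must hold at every position from 0 onward. It fails at position 1, so □(¬io → ○○ready) is false.
Positions where ¬io holds: 0, 1, 2, 4, 5, 6, 7, 8.
Check ○○ready at each: 0→ok, 1→fails, 2→fails, 4→fails, 5→fails, 6→fails, 7→fails, 8→fails.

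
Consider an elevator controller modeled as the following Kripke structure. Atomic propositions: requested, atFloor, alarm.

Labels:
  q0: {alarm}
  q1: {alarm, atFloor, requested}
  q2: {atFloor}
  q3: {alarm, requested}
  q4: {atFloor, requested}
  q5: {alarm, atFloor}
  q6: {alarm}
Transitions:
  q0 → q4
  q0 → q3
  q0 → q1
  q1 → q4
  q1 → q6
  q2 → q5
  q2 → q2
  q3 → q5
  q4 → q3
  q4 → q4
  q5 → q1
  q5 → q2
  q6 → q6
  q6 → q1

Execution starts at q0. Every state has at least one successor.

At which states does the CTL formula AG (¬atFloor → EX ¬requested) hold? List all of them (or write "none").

States satisfying ¬atFloor → EX ¬requested: {q1, q2, q3, q4, q5, q6}.
States satisfying AG (¬atFloor → EX ¬requested): {q1, q2, q3, q4, q5, q6}.

{q1, q2, q3, q4, q5, q6}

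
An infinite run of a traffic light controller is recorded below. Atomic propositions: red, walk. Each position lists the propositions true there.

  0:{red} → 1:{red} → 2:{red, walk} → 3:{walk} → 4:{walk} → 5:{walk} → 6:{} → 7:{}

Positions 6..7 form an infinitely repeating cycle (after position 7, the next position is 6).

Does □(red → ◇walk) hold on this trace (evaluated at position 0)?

red → ◇walk holds at every position 0..7, and those are all positions ever visited, so □(red → ◇walk) holds.
Positions where red holds: 0, 1, 2.
Check ◇walk at each: 0→ok, 1→ok, 2→ok.

Satisfied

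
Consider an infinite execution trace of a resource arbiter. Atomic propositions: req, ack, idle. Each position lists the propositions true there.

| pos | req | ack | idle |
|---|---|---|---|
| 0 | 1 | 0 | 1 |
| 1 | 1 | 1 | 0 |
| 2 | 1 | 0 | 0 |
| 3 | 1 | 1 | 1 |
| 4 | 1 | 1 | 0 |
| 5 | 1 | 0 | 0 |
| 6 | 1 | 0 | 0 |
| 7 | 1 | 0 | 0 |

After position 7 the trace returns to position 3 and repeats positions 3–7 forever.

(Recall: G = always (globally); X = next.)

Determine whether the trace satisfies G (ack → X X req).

Yes

ack → X X req holds at every position 0..7, and those are all positions ever visited, so G (ack → X X req) holds.
Positions where ack holds: 1, 3, 4.
Check X X req at each: 1→ok, 3→ok, 4→ok.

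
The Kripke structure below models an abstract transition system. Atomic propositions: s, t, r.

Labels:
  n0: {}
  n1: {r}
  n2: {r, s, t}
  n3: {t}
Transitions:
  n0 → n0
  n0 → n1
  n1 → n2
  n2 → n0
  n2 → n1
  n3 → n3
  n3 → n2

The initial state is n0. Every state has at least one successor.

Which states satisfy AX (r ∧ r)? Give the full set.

{n1}

States satisfying r ∧ r: {n1, n2}.
States satisfying AX (r ∧ r): {n1}.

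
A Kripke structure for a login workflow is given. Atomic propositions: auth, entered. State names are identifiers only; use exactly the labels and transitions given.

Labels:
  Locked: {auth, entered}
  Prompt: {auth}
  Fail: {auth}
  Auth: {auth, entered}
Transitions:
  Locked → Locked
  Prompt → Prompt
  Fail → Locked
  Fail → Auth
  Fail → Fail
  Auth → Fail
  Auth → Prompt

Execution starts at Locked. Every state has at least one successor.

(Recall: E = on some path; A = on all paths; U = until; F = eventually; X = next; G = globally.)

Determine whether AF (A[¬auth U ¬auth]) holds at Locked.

States satisfying A[¬auth U ¬auth]: ∅.
States satisfying AF (A[¬auth U ¬auth]): ∅.
There is a path from Locked along which A[¬auth U ¬auth] never holds.
Locked ∉ Sat(AF (A[¬auth U ¬auth])).

No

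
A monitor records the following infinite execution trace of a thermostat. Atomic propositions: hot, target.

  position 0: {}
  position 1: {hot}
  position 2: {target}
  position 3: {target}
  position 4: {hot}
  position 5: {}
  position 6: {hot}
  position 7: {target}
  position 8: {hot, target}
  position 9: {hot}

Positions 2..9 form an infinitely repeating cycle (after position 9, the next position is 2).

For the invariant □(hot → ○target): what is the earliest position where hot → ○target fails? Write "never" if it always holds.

4

Check hot → ○target at each position in order: 0 ✓, 1 ✓, 2 ✓, 3 ✓.
At position 4 the labels are {hot} and the next position 5 has {}, so hot → ○target is false there. This is the first violation.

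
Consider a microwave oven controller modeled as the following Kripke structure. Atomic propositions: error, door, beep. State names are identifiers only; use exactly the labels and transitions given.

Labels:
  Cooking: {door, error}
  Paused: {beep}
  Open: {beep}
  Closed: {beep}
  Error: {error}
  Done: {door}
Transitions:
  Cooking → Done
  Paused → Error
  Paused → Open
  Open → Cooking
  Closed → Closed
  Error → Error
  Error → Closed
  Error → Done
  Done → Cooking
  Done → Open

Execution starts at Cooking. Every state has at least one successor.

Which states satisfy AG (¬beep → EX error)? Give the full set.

States satisfying ¬beep → EX error: {Paused, Open, Closed, Error, Done}.
States satisfying AG (¬beep → EX error): {Closed}.

{Closed}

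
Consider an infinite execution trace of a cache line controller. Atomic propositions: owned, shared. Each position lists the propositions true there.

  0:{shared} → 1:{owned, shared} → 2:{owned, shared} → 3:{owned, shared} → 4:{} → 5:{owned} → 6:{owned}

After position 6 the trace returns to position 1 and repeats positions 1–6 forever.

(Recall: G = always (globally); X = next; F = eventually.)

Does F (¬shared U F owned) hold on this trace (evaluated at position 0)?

Holds

¬shared U F owned holds at position 0, which is reachable from 0, so F (¬shared U F owned) holds.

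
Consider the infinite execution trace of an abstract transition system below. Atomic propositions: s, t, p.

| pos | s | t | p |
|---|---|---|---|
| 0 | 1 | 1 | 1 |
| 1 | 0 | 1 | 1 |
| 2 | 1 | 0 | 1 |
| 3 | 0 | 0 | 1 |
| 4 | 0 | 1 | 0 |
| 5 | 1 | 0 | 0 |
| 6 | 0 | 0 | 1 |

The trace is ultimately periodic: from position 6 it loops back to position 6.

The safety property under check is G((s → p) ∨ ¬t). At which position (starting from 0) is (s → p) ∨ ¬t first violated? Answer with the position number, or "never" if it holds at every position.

never

(s → p) ∨ ¬t holds at every position 0..6, and those are all the positions the trace ever visits, so the invariant G((s → p) ∨ ¬t) is never violated.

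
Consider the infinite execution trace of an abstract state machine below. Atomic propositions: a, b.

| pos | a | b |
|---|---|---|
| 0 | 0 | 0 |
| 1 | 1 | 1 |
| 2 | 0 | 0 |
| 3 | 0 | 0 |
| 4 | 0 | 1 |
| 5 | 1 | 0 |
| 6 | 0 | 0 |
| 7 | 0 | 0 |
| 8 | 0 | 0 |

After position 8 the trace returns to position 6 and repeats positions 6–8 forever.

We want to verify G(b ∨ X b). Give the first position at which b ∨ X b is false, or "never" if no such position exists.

Check b ∨ X b at each position in order: 0 ✓, 1 ✓.
At position 2 the labels are {} and the next position 3 has {}, so b ∨ X b is false there. This is the first violation.

2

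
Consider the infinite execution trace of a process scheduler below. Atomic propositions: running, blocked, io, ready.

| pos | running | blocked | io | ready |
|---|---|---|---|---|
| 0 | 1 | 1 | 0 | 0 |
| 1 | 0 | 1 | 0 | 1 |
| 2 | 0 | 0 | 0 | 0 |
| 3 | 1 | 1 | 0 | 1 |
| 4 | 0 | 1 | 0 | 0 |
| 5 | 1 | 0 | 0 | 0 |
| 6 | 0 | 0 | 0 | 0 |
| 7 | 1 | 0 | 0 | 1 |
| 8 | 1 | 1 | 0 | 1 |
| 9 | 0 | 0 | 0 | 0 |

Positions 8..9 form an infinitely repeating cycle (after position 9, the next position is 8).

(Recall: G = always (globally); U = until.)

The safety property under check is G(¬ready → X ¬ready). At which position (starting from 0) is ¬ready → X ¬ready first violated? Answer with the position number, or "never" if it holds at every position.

At position 0 the labels are {blocked, running} and the next position 1 has {blocked, ready}, so ¬ready → X ¬ready is false there. This is the first violation.

0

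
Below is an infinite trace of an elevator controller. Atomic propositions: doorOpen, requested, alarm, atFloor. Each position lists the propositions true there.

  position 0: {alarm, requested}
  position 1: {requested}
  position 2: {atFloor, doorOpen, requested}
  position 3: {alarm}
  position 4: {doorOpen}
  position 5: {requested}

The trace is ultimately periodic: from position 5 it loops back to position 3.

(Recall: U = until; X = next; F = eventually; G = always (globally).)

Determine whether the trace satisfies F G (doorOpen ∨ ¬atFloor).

Satisfied

G (doorOpen ∨ ¬atFloor) holds at position 0, which is reachable from 0, so F G (doorOpen ∨ ¬atFloor) holds.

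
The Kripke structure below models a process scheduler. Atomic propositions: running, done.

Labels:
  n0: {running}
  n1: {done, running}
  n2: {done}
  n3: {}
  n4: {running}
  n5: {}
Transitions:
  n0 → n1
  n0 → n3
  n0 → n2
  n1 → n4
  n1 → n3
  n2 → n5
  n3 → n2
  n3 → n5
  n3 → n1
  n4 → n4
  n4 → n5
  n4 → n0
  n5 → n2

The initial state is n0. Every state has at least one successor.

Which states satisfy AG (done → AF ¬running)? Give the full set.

States satisfying done → AF ¬running: {n0, n2, n3, n4, n5}.
States satisfying AG (done → AF ¬running): {n2, n5}.

{n2, n5}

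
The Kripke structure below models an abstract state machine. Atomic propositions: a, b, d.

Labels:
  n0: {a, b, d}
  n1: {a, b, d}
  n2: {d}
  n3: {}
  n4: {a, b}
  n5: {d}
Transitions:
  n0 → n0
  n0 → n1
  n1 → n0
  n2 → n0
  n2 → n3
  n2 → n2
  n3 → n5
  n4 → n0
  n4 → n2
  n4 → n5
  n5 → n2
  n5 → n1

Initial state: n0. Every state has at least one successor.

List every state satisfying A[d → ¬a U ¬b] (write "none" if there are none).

States satisfying d → ¬a: {n2, n3, n4, n5}.
States satisfying ¬b: {n2, n3, n5}.
States satisfying A[d → ¬a U ¬b]: {n2, n3, n5}.

{n2, n3, n5}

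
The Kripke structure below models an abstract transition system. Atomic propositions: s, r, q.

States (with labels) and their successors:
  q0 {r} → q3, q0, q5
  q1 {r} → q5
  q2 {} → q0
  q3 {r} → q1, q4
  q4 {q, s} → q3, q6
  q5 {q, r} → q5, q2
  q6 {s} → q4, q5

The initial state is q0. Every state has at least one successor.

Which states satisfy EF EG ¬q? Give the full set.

{q0, q1, q2, q3, q4, q5, q6}

States satisfying EG ¬q: {q0, q2}.
States satisfying EF EG ¬q: {q0, q1, q2, q3, q4, q5, q6}.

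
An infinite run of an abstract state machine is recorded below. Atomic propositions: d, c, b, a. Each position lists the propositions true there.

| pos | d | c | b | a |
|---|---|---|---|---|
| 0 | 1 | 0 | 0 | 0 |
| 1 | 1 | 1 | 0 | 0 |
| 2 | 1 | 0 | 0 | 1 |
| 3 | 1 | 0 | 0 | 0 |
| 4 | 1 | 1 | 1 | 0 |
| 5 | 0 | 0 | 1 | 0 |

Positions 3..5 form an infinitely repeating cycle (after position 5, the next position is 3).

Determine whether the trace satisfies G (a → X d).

a → X d holds at every position 0..5, and those are all positions ever visited, so G (a → X d) holds.
Positions where a holds: 2.
Check X d at each: 2→ok.

Yes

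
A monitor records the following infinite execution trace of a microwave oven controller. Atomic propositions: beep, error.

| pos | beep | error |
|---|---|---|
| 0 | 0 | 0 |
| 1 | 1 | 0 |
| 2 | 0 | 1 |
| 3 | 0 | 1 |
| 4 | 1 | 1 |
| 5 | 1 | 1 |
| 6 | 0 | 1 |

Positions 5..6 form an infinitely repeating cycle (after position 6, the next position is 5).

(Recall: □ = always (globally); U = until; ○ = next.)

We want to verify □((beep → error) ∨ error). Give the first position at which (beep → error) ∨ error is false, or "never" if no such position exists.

Check (beep → error) ∨ error at each position in order: 0 ✓.
At position 1 the labels are {beep}, so (beep → error) ∨ error is false there. This is the first violation.

1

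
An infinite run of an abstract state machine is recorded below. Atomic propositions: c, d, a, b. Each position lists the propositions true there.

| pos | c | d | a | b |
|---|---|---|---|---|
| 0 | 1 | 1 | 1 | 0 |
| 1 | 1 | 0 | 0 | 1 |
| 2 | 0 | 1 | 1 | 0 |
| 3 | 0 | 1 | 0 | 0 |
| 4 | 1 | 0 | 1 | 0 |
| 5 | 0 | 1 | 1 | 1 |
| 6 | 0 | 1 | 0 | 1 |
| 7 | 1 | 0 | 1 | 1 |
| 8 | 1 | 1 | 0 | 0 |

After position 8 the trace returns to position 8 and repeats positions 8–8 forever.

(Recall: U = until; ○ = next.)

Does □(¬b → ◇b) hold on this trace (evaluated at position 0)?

Does not hold

¬b → ◇b must hold at every position from 0 onward. It fails at position 8, so □(¬b → ◇b) is false.
Positions where ¬b holds: 0, 2, 3, 4, 8.
Check ◇b at each: 0→ok, 2→ok, 3→ok, 4→ok, 8→fails.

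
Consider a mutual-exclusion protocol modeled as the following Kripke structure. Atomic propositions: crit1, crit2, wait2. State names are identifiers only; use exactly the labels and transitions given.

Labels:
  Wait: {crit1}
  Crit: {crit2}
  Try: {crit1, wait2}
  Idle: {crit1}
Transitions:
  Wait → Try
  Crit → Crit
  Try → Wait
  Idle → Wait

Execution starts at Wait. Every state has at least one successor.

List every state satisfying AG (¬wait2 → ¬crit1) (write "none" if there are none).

{Crit}

States satisfying ¬wait2 → ¬crit1: {Crit, Try}.
States satisfying AG (¬wait2 → ¬crit1): {Crit}.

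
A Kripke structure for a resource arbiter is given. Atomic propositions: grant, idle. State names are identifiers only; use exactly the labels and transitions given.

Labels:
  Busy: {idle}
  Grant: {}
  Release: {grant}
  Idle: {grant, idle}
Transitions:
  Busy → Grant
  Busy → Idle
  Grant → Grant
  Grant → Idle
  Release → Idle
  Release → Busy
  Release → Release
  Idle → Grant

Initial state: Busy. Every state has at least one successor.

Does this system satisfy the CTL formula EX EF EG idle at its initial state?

Does not hold

States satisfying EF EG idle: ∅.
States satisfying EX EF EG idle: ∅.
No suitable path/successor from Busy witnesses the formula.
Busy ∉ Sat(EX EF EG idle).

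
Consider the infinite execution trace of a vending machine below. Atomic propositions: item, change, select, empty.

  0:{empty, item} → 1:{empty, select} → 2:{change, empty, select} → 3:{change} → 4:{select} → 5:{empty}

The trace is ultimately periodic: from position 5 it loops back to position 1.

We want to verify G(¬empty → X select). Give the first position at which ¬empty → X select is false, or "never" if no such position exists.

4

Check ¬empty → X select at each position in order: 0 ✓, 1 ✓, 2 ✓, 3 ✓.
At position 4 the labels are {select} and the next position 5 has {empty}, so ¬empty → X select is false there. This is the first violation.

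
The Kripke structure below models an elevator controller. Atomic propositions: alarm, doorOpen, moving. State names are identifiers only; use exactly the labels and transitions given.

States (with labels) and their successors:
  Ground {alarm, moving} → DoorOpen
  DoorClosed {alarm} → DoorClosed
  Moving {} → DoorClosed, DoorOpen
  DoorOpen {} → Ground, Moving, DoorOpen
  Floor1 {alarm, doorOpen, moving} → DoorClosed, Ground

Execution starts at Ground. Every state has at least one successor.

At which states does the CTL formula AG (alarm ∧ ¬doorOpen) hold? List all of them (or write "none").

States satisfying alarm ∧ ¬doorOpen: {Ground, DoorClosed}.
States satisfying AG (alarm ∧ ¬doorOpen): {DoorClosed}.

{DoorClosed}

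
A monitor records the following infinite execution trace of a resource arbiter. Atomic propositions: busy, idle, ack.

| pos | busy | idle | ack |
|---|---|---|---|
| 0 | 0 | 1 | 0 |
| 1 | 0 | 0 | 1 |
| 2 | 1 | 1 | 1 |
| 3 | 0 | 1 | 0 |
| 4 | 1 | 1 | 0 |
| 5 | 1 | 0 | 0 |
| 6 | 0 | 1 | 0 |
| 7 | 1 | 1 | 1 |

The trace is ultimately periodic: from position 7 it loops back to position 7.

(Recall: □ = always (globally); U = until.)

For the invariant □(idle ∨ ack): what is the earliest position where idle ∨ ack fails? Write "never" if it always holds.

Check idle ∨ ack at each position in order: 0 ✓, 1 ✓, 2 ✓, 3 ✓, 4 ✓.
At position 5 the labels are {busy}, so idle ∨ ack is false there. This is the first violation.

5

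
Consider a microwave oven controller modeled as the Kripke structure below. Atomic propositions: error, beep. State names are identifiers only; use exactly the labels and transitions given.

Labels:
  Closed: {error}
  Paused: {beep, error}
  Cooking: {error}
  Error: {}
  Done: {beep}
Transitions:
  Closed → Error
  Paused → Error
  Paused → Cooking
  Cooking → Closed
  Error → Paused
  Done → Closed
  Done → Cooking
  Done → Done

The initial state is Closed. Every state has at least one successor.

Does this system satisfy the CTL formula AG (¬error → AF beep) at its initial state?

Holds

States satisfying ¬error → AF beep: {Closed, Paused, Cooking, Error, Done}.
States satisfying AG (¬error → AF beep): {Closed, Paused, Cooking, Error, Done}.
Every state reachable from Closed satisfies ¬error → AF beep.
Closed ∈ Sat(AG (¬error → AF beep)).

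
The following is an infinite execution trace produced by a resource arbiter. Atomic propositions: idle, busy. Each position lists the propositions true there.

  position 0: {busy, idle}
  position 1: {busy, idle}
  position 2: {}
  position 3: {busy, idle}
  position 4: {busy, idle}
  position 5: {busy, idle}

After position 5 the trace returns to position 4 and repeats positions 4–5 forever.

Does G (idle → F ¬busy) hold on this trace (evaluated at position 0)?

No

idle → F ¬busy must hold at every position from 0 onward. It fails at position 3, so G (idle → F ¬busy) is false.
Positions where idle holds: 0, 1, 3, 4, 5.
Check F ¬busy at each: 0→ok, 1→ok, 3→fails, 4→fails, 5→fails.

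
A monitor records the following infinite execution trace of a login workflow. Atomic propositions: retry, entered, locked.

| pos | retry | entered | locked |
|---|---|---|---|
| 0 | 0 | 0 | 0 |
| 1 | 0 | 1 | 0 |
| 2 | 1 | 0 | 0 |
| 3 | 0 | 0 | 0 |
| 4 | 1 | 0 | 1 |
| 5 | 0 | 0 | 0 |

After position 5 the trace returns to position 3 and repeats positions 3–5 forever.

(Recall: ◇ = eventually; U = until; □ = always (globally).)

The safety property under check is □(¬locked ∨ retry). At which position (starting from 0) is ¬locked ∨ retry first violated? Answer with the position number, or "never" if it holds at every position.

never

¬locked ∨ retry holds at every position 0..5, and those are all the positions the trace ever visits, so the invariant □(¬locked ∨ retry) is never violated.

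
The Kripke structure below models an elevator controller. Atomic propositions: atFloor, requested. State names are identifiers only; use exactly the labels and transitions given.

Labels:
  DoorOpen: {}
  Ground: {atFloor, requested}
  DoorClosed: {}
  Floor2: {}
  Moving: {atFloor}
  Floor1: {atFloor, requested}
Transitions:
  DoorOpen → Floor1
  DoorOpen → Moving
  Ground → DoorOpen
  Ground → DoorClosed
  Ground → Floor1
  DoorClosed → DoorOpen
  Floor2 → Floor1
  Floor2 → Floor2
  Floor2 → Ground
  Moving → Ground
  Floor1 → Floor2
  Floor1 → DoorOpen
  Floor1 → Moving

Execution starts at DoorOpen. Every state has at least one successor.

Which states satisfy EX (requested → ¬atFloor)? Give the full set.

{DoorOpen, Ground, DoorClosed, Floor2, Floor1}

States satisfying requested → ¬atFloor: {DoorOpen, DoorClosed, Floor2, Moving}.
States satisfying EX (requested → ¬atFloor): {DoorOpen, Ground, DoorClosed, Floor2, Floor1}.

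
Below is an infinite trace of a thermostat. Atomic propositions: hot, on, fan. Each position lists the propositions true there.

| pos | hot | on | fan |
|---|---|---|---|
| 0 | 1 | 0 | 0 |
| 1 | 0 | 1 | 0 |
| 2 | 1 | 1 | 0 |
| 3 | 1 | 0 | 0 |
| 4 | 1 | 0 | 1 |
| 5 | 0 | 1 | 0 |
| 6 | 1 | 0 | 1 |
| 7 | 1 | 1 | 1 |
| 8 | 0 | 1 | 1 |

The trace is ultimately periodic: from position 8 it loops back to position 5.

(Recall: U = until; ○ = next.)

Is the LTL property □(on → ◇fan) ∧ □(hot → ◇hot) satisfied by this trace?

on → ◇fan holds at every position 0..8, and those are all positions ever visited, so □(on → ◇fan) holds.
Positions where on holds: 1, 2, 5, 7, 8.
Check ◇fan at each: 1→ok, 2→ok, 5→ok, 7→ok, 8→ok.
hot → ◇hot holds at every position 0..8, and those are all positions ever visited, so □(hot → ◇hot) holds.
Positions where hot holds: 0, 2, 3, 4, 6, 7.
Check ◇hot at each: 0→ok, 2→ok, 3→ok, 4→ok, 6→ok, 7→ok.
At position 0: □(on → ◇fan) is true; □(hot → ◇hot) is true; so □(on → ◇fan) ∧ □(hot → ◇hot) is true.

Yes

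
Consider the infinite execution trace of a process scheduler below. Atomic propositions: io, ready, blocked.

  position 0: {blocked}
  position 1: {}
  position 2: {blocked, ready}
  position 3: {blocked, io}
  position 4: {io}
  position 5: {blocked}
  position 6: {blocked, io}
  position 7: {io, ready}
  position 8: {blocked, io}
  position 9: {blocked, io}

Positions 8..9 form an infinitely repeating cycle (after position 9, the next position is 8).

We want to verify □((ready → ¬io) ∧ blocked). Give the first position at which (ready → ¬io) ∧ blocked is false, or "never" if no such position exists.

Check (ready → ¬io) ∧ blocked at each position in order: 0 ✓.
At position 1 the labels are {}, so (ready → ¬io) ∧ blocked is false there. This is the first violation.

1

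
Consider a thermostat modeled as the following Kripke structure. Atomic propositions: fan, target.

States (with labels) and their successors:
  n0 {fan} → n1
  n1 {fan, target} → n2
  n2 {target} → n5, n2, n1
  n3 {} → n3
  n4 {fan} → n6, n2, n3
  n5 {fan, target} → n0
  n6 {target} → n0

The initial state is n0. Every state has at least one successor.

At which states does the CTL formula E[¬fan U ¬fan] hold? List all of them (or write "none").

{n2, n3, n6}

States satisfying ¬fan: {n2, n3, n6}.
States satisfying E[¬fan U ¬fan]: {n2, n3, n6}.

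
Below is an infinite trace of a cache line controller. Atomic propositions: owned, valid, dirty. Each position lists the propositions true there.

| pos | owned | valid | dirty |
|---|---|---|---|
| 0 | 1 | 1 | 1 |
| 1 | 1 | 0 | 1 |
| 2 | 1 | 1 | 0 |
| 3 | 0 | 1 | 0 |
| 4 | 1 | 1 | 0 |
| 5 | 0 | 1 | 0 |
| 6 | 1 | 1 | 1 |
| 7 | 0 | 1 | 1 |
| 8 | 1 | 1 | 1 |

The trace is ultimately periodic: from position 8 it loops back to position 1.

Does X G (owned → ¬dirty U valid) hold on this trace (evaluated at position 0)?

The position after 0 is 1; G (owned → ¬dirty U valid) is false there.

Violated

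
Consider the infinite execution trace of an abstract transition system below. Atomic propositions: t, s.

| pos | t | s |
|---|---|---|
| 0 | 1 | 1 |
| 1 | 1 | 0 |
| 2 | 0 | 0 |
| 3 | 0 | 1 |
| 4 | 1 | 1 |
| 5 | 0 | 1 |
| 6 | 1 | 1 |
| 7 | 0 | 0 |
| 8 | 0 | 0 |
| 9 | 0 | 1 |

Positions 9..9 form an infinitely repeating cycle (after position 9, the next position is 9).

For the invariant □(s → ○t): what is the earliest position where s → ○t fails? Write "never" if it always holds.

4

Check s → ○t at each position in order: 0 ✓, 1 ✓, 2 ✓, 3 ✓.
At position 4 the labels are {s, t} and the next position 5 has {s}, so s → ○t is false there. This is the first violation.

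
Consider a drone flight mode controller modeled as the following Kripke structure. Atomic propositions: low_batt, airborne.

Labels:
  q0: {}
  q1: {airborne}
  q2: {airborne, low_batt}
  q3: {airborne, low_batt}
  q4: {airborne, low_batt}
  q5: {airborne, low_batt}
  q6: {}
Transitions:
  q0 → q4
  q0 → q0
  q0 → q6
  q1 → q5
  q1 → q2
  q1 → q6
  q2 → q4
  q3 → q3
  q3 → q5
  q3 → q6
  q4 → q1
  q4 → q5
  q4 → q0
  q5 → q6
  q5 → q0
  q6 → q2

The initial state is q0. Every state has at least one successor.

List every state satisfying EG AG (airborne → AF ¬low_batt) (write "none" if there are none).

States satisfying AG (airborne → AF ¬low_batt): {q0, q1, q2, q4, q5, q6}.
States satisfying EG AG (airborne → AF ¬low_batt): {q0, q1, q2, q4, q5, q6}.

{q0, q1, q2, q4, q5, q6}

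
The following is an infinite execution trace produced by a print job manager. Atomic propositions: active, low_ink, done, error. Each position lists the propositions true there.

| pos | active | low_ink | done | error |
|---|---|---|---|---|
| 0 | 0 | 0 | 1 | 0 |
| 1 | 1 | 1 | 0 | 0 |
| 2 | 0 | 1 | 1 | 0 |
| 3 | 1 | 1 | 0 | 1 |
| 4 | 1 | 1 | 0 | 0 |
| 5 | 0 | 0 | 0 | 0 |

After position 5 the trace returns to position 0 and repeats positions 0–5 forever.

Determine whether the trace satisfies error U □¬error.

Walking from position 0: at position 0, □¬error has not yet held and error fails, so error U □¬error is false.

Violated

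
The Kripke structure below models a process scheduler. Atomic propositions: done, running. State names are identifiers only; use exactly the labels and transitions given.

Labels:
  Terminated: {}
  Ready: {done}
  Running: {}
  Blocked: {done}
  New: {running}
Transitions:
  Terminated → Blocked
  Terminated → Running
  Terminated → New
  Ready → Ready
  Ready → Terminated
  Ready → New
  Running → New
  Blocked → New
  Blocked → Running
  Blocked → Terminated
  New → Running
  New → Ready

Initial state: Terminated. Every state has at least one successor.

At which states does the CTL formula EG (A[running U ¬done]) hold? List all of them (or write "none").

{Terminated, Running, New}

States satisfying A[running U ¬done]: {Terminated, Running, New}.
States satisfying EG (A[running U ¬done]): {Terminated, Running, New}.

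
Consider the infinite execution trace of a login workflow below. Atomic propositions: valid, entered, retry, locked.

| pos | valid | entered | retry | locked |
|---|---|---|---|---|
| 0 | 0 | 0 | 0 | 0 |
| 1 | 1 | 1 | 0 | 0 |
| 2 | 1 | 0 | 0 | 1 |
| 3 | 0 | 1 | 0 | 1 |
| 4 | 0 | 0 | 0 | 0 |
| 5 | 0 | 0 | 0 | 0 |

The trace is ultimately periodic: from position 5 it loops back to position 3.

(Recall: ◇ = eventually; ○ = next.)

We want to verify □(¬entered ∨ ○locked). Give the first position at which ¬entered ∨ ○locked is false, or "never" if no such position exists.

Check ¬entered ∨ ○locked at each position in order: 0 ✓, 1 ✓, 2 ✓.
At position 3 the labels are {entered, locked} and the next position 4 has {}, so ¬entered ∨ ○locked is false there. This is the first violation.

3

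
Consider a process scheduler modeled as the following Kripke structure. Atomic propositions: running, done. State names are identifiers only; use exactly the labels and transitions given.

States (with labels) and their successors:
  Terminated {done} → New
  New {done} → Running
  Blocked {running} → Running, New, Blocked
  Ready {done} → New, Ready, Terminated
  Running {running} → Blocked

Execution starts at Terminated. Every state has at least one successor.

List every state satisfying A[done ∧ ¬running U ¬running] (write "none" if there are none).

States satisfying done ∧ ¬running: {Terminated, New, Ready}.
States satisfying ¬running: {Terminated, New, Ready}.
States satisfying A[done ∧ ¬running U ¬running]: {Terminated, New, Ready}.

{Terminated, New, Ready}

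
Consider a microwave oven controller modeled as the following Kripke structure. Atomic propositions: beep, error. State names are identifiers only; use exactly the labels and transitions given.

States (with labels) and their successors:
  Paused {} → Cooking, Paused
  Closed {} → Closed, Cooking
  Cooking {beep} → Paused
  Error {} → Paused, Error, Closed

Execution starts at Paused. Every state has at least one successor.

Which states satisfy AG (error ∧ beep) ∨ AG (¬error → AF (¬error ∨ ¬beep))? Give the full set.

States satisfying error ∧ beep: ∅.
States satisfying AG (error ∧ beep): ∅.
States satisfying ¬error → AF (¬error ∨ ¬beep): {Paused, Closed, Cooking, Error}.
States satisfying AG (¬error → AF (¬error ∨ ¬beep)): {Paused, Closed, Cooking, Error}.
States satisfying AG (error ∧ beep) ∨ AG (¬error → AF (¬error ∨ ¬beep)): {Paused, Closed, Cooking, Error}.

{Paused, Closed, Cooking, Error}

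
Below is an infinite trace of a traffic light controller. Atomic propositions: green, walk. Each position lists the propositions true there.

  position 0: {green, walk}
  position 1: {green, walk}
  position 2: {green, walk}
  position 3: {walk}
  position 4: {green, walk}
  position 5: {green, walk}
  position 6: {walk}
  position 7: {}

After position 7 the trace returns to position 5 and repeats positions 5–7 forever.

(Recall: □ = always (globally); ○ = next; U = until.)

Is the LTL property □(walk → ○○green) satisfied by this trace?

No

walk → ○○green must hold at every position from 0 onward. It fails at position 1, so □(walk → ○○green) is false.
Positions where walk holds: 0, 1, 2, 3, 4, 5, 6.
Check ○○green at each: 0→ok, 1→fails, 2→ok, 3→ok, 4→fails, 5→fails, 6→ok.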